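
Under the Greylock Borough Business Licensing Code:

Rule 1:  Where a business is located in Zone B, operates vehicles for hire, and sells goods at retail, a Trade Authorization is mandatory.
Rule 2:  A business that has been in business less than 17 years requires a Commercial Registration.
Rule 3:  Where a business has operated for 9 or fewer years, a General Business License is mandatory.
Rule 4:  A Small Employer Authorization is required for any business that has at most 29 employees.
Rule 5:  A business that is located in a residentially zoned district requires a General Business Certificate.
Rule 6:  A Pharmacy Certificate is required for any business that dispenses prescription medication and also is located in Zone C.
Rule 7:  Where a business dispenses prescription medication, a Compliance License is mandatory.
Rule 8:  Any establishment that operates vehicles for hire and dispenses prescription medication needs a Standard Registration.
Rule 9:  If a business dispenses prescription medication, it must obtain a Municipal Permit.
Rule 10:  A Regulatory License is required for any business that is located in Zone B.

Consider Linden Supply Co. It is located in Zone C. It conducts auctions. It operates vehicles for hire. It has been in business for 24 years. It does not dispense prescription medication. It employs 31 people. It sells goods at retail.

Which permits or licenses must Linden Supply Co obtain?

None

Rule 1: is located in Zone C (not: is located in Zone B); operates vehicles for hire; sells goods at retail → Trade Authorization not required.
Rule 2: years in business 24 ≥ 17 → Commercial Registration not required.
Rule 3: years in business 24 > 9 → General Business License not required.
Rule 4: employees 31 > 29 → Small Employer Authorization not required.
Rule 5: is located in Zone C (not: is located in a residentially zoned district) → General Business Certificate not required.
Rule 6: does not dispense prescription medication; is located in Zone C → Pharmacy Certificate not required.
Rule 7: does not dispense prescription medication → Compliance License not required.
Rule 8: operates vehicles for hire; does not dispense prescription medication → Standard Registration not required.
Rule 9: does not dispense prescription medication → Municipal Permit not required.
Rule 10: is located in Zone C (not: is located in Zone B) → Regulatory License not required.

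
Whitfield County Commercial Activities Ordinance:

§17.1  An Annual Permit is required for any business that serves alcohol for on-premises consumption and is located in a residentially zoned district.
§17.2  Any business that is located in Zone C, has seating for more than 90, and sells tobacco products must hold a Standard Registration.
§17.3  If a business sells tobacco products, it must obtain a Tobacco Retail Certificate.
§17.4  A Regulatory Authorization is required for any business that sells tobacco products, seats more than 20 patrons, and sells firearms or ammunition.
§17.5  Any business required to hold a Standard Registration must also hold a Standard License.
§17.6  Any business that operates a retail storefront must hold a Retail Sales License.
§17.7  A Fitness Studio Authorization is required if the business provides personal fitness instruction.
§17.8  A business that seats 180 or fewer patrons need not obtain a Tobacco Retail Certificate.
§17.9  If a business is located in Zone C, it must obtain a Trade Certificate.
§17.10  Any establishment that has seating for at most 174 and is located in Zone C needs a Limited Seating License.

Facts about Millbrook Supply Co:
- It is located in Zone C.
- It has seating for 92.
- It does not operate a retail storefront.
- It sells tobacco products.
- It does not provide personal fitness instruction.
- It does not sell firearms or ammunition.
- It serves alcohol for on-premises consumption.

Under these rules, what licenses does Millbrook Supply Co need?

§17.1 serves alcohol for on-premises consumption; is located in Zone C (not: is located in a residentially zoned district) → Annual Permit not required.
§17.2 is located in Zone C; seating 92 > 90; sells tobacco products → Standard Registration required.
§17.3 sells tobacco products → Tobacco Retail Certificate required.
§17.4 sells tobacco products; seating 92 > 20; does not sell firearms or ammunition → Regulatory Authorization not required.
§17.5 Standard Registration is required → Standard License also required.
§17.6 does not operate a retail storefront → Retail Sales License not required.
§17.7 does not provide personal fitness instruction → Fitness Studio Authorization not required.
§17.8 seating 92 ≤ 180 → exempt from Tobacco Retail Certificate.
§17.9 is located in Zone C → Trade Certificate required.
§17.10 seating 92 ≤ 174; is located in Zone C → Limited Seating License required.

Limited Seating License, Standard License, Standard Registration, Trade Certificate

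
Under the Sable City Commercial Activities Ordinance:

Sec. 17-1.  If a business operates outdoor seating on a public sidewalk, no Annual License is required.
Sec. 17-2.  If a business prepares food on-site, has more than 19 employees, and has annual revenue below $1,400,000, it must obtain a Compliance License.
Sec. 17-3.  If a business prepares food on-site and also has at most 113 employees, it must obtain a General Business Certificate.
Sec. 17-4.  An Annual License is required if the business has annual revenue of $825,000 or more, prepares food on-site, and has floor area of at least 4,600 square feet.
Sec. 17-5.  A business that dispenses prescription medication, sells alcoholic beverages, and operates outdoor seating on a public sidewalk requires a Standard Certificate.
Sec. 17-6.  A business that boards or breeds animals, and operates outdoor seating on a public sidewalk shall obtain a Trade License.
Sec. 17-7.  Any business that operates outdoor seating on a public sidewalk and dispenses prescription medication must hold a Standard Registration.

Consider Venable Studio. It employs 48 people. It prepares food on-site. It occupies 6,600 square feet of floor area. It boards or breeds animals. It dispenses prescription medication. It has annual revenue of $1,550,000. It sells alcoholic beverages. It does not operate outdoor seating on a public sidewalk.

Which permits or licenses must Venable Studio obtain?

Sec. 17-1. does not operate outdoor seating on a public sidewalk → Annual License exemption does not apply.
Sec. 17-2. prepares food on-site; employees 48 > 19; revenue $1,550,000 ≥ $1,400,000 → Compliance License not required.
Sec. 17-3. prepares food on-site; employees 48 ≤ 113 → General Business Certificate required.
Sec. 17-4. revenue $1,550,000 ≥ $825,000; prepares food on-site; floor area 6,600 square feet ≥ 4,600 square feet → Annual License required.
Sec. 17-5. dispenses prescription medication; sells alcoholic beverages; does not operate outdoor seating on a public sidewalk → Standard Certificate not required.
Sec. 17-6. boards or breeds animals; does not operate outdoor seating on a public sidewalk → Trade License not required.
Sec. 17-7. does not operate outdoor seating on a public sidewalk; dispenses prescription medication → Standard Registration not required.

Annual License, General Business Certificate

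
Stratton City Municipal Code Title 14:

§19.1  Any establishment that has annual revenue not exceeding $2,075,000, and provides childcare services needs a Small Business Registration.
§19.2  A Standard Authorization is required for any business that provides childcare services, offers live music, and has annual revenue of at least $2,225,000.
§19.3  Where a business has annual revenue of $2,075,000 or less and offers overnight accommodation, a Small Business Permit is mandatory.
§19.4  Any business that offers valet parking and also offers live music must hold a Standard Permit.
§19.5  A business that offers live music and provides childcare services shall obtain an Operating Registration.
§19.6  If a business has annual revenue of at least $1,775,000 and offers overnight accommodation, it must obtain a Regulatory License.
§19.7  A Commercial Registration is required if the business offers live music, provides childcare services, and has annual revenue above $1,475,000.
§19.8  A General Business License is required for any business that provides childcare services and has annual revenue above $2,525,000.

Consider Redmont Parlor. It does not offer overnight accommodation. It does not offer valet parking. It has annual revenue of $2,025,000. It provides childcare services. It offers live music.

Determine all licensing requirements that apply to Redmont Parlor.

§19.1 revenue $2,025,000 ≤ $2,075,000; provides childcare services → Small Business Registration required.
§19.2 provides childcare services; offers live music; revenue $2,025,000 < $2,225,000 → Standard Authorization not required.
§19.3 revenue $2,025,000 ≤ $2,075,000; does not offer overnight accommodation → Small Business Permit not required.
§19.4 does not offer valet parking; offers live music → Standard Permit not required.
§19.5 offers live music; provides childcare services → Operating Registration required.
§19.6 revenue $2,025,000 ≥ $1,775,000; does not offer overnight accommodation → Regulatory License not required.
§19.7 offers live music; provides childcare services; revenue $2,025,000 > $1,475,000 → Commercial Registration required.
§19.8 provides childcare services; revenue $2,025,000 ≤ $2,525,000 → General Business License not required.

Commercial Registration, Operating Registration, Small Business Registration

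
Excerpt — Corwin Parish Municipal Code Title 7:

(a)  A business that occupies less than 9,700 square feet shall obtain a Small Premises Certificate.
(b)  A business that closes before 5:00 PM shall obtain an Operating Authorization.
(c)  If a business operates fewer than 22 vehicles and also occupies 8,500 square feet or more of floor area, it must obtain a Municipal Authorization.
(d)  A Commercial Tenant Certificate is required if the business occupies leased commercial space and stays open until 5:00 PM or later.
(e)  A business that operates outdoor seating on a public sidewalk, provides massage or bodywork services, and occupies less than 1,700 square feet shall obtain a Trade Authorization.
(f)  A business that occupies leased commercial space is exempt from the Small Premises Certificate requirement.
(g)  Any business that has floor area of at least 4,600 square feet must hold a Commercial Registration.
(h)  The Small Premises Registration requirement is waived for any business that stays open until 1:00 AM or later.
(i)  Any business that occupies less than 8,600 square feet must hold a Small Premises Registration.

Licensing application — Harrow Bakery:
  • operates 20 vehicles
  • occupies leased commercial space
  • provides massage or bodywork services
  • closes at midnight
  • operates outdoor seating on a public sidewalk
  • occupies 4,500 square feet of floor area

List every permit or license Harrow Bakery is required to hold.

Commercial Tenant Certificate, Small Premises Registration

(a) floor area 4,500 square feet < 9,700 square feet → Small Premises Certificate required.
(b) closes midnight, after 5:00 PM → Operating Authorization not required.
(c) vehicles 20 < 22; floor area 4,500 square feet < 8,500 square feet → Municipal Authorization not required.
(d) occupies leased commercial space; closes midnight, after 5:00 PM → Commercial Tenant Certificate required.
(e) operates outdoor seating on a public sidewalk; provides massage or bodywork services; floor area 4,500 square feet ≥ 1,700 square feet → Trade Authorization not required.
(f) occupies leased commercial space → exempt from Small Premises Certificate.
(g) floor area 4,500 square feet < 4,600 square feet → Commercial Registration not required.
(h) closes midnight, at/before 1:00 AM → Small Premises Registration exemption does not apply.
(i) floor area 4,500 square feet < 8,600 square feet → Small Premises Registration required.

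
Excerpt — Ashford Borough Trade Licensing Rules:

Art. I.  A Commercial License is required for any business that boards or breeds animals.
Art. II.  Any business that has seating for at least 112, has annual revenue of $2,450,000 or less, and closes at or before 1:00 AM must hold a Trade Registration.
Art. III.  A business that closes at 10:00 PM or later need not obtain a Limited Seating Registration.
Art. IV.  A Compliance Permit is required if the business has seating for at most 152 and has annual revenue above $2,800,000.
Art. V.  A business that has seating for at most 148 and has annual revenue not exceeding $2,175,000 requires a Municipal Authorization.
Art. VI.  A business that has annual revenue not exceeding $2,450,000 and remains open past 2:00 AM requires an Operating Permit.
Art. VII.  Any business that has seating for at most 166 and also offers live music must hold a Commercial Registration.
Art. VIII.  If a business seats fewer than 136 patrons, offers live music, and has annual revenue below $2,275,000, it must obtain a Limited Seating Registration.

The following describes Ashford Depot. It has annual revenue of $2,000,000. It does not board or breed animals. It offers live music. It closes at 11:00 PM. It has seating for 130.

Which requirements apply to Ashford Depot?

Commercial Registration, Municipal Authorization, Trade Registration

Art. I. does not board or breed animals → Commercial License not required.
Art. II. seating 130 ≥ 112; revenue $2,000,000 ≤ $2,450,000; closes 11:00 PM, at/before 1:00 AM → Trade Registration required.
Art. III. closes 11:00 PM, after 10:00 PM → exempt from Limited Seating Registration.
Art. IV. seating 130 ≤ 152; revenue $2,000,000 ≤ $2,800,000 → Compliance Permit not required.
Art. V. seating 130 ≤ 148; revenue $2,000,000 ≤ $2,175,000 → Municipal Authorization required.
Art. VI. revenue $2,000,000 ≤ $2,450,000; closes 11:00 PM, at/before 2:00 AM → Operating Permit not required.
Art. VII. seating 130 ≤ 166; offers live music → Commercial Registration required.
Art. VIII. seating 130 < 136; offers live music; revenue $2,000,000 < $2,275,000 → Limited Seating Registration required.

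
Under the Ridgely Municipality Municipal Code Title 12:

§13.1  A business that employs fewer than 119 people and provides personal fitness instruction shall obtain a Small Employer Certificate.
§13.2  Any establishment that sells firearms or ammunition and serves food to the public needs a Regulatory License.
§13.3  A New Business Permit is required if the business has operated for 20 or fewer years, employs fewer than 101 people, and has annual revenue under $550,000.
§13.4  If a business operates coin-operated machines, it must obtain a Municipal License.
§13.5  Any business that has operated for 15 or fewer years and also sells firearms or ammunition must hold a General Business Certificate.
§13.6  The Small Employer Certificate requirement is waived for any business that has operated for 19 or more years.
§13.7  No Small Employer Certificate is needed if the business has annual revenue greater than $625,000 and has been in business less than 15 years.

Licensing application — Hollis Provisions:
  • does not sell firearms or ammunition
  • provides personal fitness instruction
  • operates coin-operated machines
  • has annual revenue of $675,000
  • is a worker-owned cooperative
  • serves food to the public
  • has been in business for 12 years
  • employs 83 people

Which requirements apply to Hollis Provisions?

Municipal License

§13.1 employees 83 < 119; provides personal fitness instruction → Small Employer Certificate required.
§13.2 does not sell firearms or ammunition; serves food to the public → Regulatory License not required.
§13.3 years in business 12 ≤ 20; employees 83 < 101; revenue $675,000 ≥ $550,000 → New Business Permit not required.
§13.4 operates coin-operated machines → Municipal License required.
§13.5 years in business 12 ≤ 15; does not sell firearms or ammunition → General Business Certificate not required.
§13.6 years in business 12 < 19 → Small Employer Certificate exemption does not apply.
§13.7 revenue $675,000 > $625,000; years in business 12 < 15 → exempt from Small Employer Certificate.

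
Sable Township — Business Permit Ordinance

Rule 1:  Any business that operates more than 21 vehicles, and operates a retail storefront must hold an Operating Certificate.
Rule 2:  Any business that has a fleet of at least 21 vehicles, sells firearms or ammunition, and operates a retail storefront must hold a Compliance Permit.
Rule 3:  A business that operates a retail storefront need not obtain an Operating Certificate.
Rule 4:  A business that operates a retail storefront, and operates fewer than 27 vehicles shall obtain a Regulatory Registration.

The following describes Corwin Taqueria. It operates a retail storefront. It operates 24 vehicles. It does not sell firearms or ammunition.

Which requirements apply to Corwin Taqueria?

Rule 1: vehicles 24 > 21; operates a retail storefront → Operating Certificate required.
Rule 2: vehicles 24 ≥ 21; does not sell firearms or ammunition; operates a retail storefront → Compliance Permit not required.
Rule 3: operates a retail storefront → exempt from Operating Certificate.
Rule 4: operates a retail storefront; vehicles 24 < 27 → Regulatory Registration required.

Regulatory Registration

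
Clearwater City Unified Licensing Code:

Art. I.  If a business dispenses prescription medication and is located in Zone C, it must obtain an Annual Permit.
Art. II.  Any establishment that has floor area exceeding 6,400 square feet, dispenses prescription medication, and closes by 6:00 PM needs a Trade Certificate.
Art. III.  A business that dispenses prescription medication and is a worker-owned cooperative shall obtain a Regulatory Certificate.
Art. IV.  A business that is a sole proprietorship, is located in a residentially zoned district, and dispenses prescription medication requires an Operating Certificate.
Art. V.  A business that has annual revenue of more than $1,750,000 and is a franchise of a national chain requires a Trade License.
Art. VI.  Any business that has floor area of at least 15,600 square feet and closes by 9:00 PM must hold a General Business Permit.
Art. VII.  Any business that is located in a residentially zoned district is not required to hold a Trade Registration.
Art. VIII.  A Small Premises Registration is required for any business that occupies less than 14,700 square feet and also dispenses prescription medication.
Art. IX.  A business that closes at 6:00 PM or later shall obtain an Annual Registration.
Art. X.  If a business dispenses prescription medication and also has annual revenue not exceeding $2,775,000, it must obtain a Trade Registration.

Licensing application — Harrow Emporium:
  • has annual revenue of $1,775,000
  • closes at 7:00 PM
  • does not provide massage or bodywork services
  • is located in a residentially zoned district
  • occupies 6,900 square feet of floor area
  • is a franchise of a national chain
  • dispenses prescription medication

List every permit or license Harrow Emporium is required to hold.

Art. I. dispenses prescription medication; is located in a residentially zoned district (not: is located in Zone C) → Annual Permit not required.
Art. II. floor area 6,900 square feet > 6,400 square feet; dispenses prescription medication; closes 7:00 PM, after 6:00 PM → Trade Certificate not required.
Art. III. dispenses prescription medication; is a franchise of a national chain (not: is a worker-owned cooperative) → Regulatory Certificate not required.
Art. IV. is a franchise of a national chain (not: is a sole proprietorship); is located in a residentially zoned district; dispenses prescription medication → Operating Certificate not required.
Art. V. revenue $1,775,000 > $1,750,000; is a franchise of a national chain → Trade License required.
Art. VI. floor area 6,900 square feet < 15,600 square feet; closes 7:00 PM, at/before 9:00 PM → General Business Permit not required.
Art. VII. is located in a residentially zoned district → exempt from Trade Registration.
Art. VIII. floor area 6,900 square feet < 14,700 square feet; dispenses prescription medication → Small Premises Registration required.
Art. IX. closes 7:00 PM, after 6:00 PM → Annual Registration required.
Art. X. dispenses prescription medication; revenue $1,775,000 ≤ $2,775,000 → Trade Registration required.

Annual Registration, Small Premises Registration, Trade License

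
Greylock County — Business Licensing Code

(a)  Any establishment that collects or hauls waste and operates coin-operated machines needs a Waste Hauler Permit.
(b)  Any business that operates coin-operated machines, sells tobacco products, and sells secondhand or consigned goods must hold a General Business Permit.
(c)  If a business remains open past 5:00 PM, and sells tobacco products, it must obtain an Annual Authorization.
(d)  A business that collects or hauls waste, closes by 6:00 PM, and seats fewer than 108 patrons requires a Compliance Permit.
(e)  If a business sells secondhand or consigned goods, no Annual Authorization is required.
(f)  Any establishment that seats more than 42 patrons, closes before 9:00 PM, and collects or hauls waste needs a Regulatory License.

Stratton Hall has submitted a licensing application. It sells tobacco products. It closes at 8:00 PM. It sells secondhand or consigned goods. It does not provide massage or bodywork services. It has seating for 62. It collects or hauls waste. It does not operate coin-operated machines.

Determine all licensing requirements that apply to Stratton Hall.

(a) collects or hauls waste; does not operate coin-operated machines → Waste Hauler Permit not required.
(b) does not operate coin-operated machines; sells tobacco products; sells secondhand or consigned goods → General Business Permit not required.
(c) closes 8:00 PM, after 5:00 PM; sells tobacco products → Annual Authorization required.
(d) collects or hauls waste; closes 8:00 PM, after 6:00 PM; seating 62 < 108 → Compliance Permit not required.
(e) sells secondhand or consigned goods → exempt from Annual Authorization.
(f) seating 62 > 42; closes 8:00 PM, at/before 9:00 PM; collects or hauls waste → Regulatory License required.

Regulatory License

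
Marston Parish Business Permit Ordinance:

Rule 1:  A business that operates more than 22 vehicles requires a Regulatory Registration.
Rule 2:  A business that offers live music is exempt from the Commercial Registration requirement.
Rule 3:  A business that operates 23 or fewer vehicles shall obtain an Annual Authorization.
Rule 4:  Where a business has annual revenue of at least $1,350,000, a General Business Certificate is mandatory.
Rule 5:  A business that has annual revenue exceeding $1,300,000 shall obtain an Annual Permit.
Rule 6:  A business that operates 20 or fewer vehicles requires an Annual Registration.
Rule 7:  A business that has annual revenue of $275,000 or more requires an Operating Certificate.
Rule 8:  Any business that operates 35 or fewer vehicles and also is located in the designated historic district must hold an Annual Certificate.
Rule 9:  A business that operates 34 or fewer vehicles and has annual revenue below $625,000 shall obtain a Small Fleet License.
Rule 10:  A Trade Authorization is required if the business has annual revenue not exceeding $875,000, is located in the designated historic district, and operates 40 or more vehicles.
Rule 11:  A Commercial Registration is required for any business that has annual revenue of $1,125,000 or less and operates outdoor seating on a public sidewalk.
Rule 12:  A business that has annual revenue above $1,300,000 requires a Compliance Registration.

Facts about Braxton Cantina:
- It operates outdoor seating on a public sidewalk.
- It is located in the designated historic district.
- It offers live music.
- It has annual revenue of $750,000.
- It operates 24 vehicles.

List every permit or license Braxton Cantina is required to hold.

Rule 1: vehicles 24 > 22 → Regulatory Registration required.
Rule 2: offers live music → exempt from Commercial Registration.
Rule 3: vehicles 24 > 23 → Annual Authorization not required.
Rule 4: revenue $750,000 < $1,350,000 → General Business Certificate not required.
Rule 5: revenue $750,000 ≤ $1,300,000 → Annual Permit not required.
Rule 6: vehicles 24 > 20 → Annual Registration not required.
Rule 7: revenue $750,000 ≥ $275,000 → Operating Certificate required.
Rule 8: vehicles 24 ≤ 35; is located in the designated historic district → Annual Certificate required.
Rule 9: vehicles 24 ≤ 34; revenue $750,000 ≥ $625,000 → Small Fleet License not required.
Rule 10: revenue $750,000 ≤ $875,000; is located in the designated historic district; vehicles 24 < 40 → Trade Authorization not required.
Rule 11: revenue $750,000 ≤ $1,125,000; operates outdoor seating on a public sidewalk → Commercial Registration required.
Rule 12: revenue $750,000 ≤ $1,300,000 → Compliance Registration not required.

Annual Certificate, Operating Certificate, Regulatory Registration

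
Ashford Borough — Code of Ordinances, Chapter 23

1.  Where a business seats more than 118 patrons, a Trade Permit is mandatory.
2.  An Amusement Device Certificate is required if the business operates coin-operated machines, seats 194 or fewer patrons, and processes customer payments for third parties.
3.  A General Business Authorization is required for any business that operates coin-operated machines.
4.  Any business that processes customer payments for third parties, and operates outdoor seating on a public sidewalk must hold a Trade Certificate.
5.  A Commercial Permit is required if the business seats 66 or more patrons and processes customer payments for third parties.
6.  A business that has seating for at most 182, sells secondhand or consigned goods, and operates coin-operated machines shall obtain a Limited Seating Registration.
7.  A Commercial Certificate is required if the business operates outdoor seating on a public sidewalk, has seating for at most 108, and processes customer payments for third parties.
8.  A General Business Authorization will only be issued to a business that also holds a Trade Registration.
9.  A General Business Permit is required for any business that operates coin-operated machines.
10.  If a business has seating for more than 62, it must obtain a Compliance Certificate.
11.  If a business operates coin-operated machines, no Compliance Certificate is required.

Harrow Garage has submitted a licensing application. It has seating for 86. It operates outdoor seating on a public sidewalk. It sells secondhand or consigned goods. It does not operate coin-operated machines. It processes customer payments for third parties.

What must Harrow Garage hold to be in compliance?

1. seating 86 ≤ 118 → Trade Permit not required.
2. does not operate coin-operated machines; seating 86 ≤ 194; processes customer payments for third parties → Amusement Device Certificate not required.
3. does not operate coin-operated machines → General Business Authorization not required.
4. processes customer payments for third parties; operates outdoor seating on a public sidewalk → Trade Certificate required.
5. seating 86 ≥ 66; processes customer payments for third parties → Commercial Permit required.
6. seating 86 ≤ 182; sells secondhand or consigned goods; does not operate coin-operated machines → Limited Seating Registration not required.
7. operates outdoor seating on a public sidewalk; seating 86 ≤ 108; processes customer payments for third parties → Commercial Certificate required.
8. General Business Authorization is not required → no effect.
9. does not operate coin-operated machines → General Business Permit not required.
10. seating 86 > 62 → Compliance Certificate required.
11. does not operate coin-operated machines → Compliance Certificate exemption does not apply.

Commercial Certificate, Commercial Permit, Compliance Certificate, Trade Certificate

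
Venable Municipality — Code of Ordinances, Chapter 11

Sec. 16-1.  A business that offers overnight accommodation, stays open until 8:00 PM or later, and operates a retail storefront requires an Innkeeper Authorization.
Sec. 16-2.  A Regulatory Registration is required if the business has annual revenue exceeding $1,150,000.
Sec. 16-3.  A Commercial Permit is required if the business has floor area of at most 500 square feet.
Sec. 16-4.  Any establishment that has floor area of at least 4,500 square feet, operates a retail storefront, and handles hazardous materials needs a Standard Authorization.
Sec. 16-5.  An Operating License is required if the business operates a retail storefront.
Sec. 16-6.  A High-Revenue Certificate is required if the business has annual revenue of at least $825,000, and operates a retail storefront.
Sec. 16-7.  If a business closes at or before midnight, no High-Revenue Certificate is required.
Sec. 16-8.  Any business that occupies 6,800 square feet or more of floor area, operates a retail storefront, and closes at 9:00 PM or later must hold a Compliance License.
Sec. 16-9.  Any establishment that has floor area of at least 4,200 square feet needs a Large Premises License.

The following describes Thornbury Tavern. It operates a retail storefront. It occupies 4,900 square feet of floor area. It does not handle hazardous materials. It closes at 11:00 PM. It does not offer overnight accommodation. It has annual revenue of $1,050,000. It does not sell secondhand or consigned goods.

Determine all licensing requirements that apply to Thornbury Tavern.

Large Premises License, Operating License

Sec. 16-1. does not offer overnight accommodation; closes 11:00 PM, after 8:00 PM; operates a retail storefront → Innkeeper Authorization not required.
Sec. 16-2. revenue $1,050,000 ≤ $1,150,000 → Regulatory Registration not required.
Sec. 16-3. floor area 4,900 square feet > 500 square feet → Commercial Permit not required.
Sec. 16-4. floor area 4,900 square feet ≥ 4,500 square feet; operates a retail storefront; does not handle hazardous materials → Standard Authorization not required.
Sec. 16-5. operates a retail storefront → Operating License required.
Sec. 16-6. revenue $1,050,000 ≥ $825,000; operates a retail storefront → High-Revenue Certificate required.
Sec. 16-7. closes 11:00 PM, at/before midnight → exempt from High-Revenue Certificate.
Sec. 16-8. floor area 4,900 square feet < 6,800 square feet; operates a retail storefront; closes 11:00 PM, after 9:00 PM → Compliance License not required.
Sec. 16-9. floor area 4,900 square feet ≥ 4,200 square feet → Large Premises License required.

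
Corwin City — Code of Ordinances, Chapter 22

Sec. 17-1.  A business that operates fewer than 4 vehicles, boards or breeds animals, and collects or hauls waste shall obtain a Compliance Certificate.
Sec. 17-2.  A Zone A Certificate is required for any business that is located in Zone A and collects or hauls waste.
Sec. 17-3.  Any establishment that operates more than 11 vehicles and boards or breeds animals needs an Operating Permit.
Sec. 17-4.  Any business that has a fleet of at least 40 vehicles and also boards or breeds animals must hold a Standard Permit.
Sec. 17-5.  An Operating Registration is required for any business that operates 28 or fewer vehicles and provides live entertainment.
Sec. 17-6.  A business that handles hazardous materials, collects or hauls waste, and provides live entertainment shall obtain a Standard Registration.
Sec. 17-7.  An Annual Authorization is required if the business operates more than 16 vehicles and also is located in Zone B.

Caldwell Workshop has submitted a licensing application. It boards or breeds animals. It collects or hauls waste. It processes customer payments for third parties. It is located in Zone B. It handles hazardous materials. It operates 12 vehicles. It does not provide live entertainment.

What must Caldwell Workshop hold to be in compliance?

Sec. 17-1. vehicles 12 ≥ 4; boards or breeds animals; collects or hauls waste → Compliance Certificate not required.
Sec. 17-2. is located in Zone B (not: is located in Zone A); collects or hauls waste → Zone A Certificate not required.
Sec. 17-3. vehicles 12 > 11; boards or breeds animals → Operating Permit required.
Sec. 17-4. vehicles 12 < 40; boards or breeds animals → Standard Permit not required.
Sec. 17-5. vehicles 12 ≤ 28; does not provide live entertainment → Operating Registration not required.
Sec. 17-6. handles hazardous materials; collects or hauls waste; does not provide live entertainment → Standard Registration not required.
Sec. 17-7. vehicles 12 ≤ 16; is located in Zone B → Annual Authorization not required.

Operating Permit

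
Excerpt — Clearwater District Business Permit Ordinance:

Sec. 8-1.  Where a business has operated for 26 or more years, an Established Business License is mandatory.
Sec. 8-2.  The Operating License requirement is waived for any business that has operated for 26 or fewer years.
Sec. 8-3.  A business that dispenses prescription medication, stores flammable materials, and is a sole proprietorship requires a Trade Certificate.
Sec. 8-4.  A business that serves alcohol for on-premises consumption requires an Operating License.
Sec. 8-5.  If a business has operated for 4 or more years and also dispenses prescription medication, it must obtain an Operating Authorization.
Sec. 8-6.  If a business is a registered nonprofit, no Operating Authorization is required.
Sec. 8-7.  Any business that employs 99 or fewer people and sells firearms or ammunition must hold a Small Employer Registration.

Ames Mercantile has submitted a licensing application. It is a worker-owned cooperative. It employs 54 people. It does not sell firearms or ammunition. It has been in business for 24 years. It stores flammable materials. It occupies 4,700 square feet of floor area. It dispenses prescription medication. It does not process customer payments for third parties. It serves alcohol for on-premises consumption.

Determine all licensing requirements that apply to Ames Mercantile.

Operating Authorization

Sec. 8-1. years in business 24 < 26 → Established Business License not required.
Sec. 8-2. years in business 24 ≤ 26 → exempt from Operating License.
Sec. 8-3. dispenses prescription medication; stores flammable materials; is a worker-owned cooperative (not: is a sole proprietorship) → Trade Certificate not required.
Sec. 8-4. serves alcohol for on-premises consumption → Operating License required.
Sec. 8-5. years in business 24 ≥ 4; dispenses prescription medication → Operating Authorization required.
Sec. 8-6. is a worker-owned cooperative (not: is a registered nonprofit) → Operating Authorization exemption does not apply.
Sec. 8-7. employees 54 ≤ 99; does not sell firearms or ammunition → Small Employer Registration not required.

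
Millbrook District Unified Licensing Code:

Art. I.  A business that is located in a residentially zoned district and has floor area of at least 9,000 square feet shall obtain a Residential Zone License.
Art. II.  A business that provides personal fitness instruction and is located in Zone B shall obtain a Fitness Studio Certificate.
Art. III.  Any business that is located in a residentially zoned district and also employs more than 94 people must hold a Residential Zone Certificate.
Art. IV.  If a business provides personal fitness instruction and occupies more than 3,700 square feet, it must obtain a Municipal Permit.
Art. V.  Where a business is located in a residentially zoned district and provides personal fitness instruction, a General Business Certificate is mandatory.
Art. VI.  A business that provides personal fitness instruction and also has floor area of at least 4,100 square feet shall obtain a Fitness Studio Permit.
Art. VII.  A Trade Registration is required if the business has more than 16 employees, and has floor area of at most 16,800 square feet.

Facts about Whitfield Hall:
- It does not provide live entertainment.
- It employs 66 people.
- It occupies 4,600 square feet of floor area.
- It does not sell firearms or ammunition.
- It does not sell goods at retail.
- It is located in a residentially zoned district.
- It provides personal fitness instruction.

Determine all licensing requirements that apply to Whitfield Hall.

Art. I. is located in a residentially zoned district; floor area 4,600 square feet < 9,000 square feet → Residential Zone License not required.
Art. II. provides personal fitness instruction; is located in a residentially zoned district (not: is located in Zone B) → Fitness Studio Certificate not required.
Art. III. is located in a residentially zoned district; employees 66 ≤ 94 → Residential Zone Certificate not required.
Art. IV. provides personal fitness instruction; floor area 4,600 square feet > 3,700 square feet → Municipal Permit required.
Art. V. is located in a residentially zoned district; provides personal fitness instruction → General Business Certificate required.
Art. VI. provides personal fitness instruction; floor area 4,600 square feet ≥ 4,100 square feet → Fitness Studio Permit required.
Art. VII. employees 66 > 16; floor area 4,600 square feet ≤ 16,800 square feet → Trade Registration required.

Fitness Studio Permit, General Business Certificate, Municipal Permit, Trade Registration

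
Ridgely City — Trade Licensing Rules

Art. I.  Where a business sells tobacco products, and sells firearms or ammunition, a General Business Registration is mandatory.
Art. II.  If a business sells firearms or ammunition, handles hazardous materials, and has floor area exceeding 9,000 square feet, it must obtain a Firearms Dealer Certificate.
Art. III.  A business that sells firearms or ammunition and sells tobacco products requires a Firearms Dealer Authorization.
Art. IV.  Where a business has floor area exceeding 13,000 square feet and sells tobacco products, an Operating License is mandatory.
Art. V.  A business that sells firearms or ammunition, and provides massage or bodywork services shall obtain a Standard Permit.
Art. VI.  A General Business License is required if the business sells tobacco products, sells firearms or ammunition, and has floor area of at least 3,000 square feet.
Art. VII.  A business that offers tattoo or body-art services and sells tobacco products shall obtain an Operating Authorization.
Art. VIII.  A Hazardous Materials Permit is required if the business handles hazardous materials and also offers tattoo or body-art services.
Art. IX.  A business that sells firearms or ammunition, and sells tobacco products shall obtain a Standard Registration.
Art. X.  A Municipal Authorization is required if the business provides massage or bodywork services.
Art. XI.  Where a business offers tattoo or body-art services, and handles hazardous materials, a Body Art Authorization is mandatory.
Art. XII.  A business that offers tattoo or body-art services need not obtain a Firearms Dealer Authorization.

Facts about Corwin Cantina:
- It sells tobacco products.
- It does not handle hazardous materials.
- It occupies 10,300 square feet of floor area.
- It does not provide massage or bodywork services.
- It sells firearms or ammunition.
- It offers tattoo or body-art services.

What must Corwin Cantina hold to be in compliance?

General Business License, General Business Registration, Operating Authorization, Standard Registration

Art. I. sells tobacco products; sells firearms or ammunition → General Business Registration required.
Art. II. sells firearms or ammunition; does not handle hazardous materials; floor area 10,300 square feet > 9,000 square feet → Firearms Dealer Certificate not required.
Art. III. sells firearms or ammunition; sells tobacco products → Firearms Dealer Authorization required.
Art. IV. floor area 10,300 square feet ≤ 13,000 square feet; sells tobacco products → Operating License not required.
Art. V. sells firearms or ammunition; does not provide massage or bodywork services → Standard Permit not required.
Art. VI. sells tobacco products; sells firearms or ammunition; floor area 10,300 square feet ≥ 3,000 square feet → General Business License required.
Art. VII. offers tattoo or body-art services; sells tobacco products → Operating Authorization required.
Art. VIII. does not handle hazardous materials; offers tattoo or body-art services → Hazardous Materials Permit not required.
Art. IX. sells firearms or ammunition; sells tobacco products → Standard Registration required.
Art. X. does not provide massage or bodywork services → Municipal Authorization not required.
Art. XI. offers tattoo or body-art services; does not handle hazardous materials → Body Art Authorization not required.
Art. XII. offers tattoo or body-art services → exempt from Firearms Dealer Authorization.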